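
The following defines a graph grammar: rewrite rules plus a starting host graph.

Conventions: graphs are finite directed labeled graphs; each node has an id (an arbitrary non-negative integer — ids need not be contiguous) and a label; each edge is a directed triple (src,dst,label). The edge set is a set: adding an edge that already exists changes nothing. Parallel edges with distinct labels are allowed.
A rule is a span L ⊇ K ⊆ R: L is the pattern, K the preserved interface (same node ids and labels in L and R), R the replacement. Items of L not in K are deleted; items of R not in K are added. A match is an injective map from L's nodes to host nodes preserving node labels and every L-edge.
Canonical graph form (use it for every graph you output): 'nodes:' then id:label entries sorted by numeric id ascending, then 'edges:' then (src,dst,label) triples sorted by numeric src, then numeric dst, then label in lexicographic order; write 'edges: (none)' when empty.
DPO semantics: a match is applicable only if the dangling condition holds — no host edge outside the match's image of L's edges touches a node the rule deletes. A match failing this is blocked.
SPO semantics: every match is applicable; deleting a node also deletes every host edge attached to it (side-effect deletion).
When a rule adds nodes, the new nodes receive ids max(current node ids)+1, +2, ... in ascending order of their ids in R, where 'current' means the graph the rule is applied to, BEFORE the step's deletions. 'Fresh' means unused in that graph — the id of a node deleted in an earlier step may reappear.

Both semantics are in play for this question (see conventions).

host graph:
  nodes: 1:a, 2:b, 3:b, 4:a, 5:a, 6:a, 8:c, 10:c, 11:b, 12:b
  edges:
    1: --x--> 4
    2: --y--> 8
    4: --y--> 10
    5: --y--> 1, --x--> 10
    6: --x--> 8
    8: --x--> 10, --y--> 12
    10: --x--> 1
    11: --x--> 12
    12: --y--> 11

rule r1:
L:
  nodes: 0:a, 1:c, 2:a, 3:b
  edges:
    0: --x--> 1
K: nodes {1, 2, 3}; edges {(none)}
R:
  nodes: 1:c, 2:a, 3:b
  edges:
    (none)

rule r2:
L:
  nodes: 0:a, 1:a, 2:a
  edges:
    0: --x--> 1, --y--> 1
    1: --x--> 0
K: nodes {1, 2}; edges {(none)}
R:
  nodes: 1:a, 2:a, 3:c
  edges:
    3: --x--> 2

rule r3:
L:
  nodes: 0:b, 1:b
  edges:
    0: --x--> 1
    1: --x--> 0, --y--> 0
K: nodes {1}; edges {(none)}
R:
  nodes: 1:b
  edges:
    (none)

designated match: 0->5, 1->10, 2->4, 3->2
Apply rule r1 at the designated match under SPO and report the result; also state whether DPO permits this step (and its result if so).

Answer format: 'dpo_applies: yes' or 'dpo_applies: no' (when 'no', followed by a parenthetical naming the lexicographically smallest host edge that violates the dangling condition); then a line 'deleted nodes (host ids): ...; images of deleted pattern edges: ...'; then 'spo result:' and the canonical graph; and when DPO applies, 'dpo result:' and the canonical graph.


dpo_applies: no
(the rule deletes node 5, which keeps host edge (5,1,y) outside the match image — the dangling condition fails, DPO blocks; SPO proceeds and side-deletes such edges)
deleted nodes (host ids): 5; images of deleted pattern edges: (5,10,x)
spo result:
nodes: 1:a, 2:b, 3:b, 4:a, 6:a, 8:c, 10:c, 11:b, 12:b
edges: (1,4,x); (2,8,y); (4,10,y); (6,8,x); (8,10,x); (8,12,y); (10,1,x); (11,12,x); (12,11,y)


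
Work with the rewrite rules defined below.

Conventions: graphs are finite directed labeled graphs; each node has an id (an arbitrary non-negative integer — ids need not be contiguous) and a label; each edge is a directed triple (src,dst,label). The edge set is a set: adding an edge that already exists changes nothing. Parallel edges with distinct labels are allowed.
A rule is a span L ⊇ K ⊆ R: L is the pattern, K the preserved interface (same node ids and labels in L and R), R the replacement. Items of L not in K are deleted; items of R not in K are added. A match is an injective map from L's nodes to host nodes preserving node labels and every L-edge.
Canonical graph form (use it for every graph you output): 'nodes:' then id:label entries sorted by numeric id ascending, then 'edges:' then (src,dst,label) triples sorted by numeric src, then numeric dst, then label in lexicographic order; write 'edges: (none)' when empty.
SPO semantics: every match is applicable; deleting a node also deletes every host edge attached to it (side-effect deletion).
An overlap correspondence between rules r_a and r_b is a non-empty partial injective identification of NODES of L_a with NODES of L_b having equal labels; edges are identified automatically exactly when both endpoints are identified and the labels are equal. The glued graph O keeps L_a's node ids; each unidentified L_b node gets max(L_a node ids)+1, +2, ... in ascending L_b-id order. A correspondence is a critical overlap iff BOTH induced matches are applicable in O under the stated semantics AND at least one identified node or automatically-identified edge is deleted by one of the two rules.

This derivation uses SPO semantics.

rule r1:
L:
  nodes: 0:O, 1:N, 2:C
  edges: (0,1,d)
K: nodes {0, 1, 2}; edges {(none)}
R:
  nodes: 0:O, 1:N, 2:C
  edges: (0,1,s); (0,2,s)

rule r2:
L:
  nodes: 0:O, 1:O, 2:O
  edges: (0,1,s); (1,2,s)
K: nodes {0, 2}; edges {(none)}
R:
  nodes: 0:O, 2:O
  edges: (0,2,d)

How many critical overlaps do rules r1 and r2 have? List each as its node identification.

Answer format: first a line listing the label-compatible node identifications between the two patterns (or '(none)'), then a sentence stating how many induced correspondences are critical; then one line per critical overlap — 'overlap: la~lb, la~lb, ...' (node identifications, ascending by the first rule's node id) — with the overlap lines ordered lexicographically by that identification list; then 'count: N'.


label-compatible node identifications between L(r1) and L(r2): 0~0, 0~1, 0~2
1 of the induced correspondences is a critical overlap of r1 and r2.
overlap: 0~1
count: 1


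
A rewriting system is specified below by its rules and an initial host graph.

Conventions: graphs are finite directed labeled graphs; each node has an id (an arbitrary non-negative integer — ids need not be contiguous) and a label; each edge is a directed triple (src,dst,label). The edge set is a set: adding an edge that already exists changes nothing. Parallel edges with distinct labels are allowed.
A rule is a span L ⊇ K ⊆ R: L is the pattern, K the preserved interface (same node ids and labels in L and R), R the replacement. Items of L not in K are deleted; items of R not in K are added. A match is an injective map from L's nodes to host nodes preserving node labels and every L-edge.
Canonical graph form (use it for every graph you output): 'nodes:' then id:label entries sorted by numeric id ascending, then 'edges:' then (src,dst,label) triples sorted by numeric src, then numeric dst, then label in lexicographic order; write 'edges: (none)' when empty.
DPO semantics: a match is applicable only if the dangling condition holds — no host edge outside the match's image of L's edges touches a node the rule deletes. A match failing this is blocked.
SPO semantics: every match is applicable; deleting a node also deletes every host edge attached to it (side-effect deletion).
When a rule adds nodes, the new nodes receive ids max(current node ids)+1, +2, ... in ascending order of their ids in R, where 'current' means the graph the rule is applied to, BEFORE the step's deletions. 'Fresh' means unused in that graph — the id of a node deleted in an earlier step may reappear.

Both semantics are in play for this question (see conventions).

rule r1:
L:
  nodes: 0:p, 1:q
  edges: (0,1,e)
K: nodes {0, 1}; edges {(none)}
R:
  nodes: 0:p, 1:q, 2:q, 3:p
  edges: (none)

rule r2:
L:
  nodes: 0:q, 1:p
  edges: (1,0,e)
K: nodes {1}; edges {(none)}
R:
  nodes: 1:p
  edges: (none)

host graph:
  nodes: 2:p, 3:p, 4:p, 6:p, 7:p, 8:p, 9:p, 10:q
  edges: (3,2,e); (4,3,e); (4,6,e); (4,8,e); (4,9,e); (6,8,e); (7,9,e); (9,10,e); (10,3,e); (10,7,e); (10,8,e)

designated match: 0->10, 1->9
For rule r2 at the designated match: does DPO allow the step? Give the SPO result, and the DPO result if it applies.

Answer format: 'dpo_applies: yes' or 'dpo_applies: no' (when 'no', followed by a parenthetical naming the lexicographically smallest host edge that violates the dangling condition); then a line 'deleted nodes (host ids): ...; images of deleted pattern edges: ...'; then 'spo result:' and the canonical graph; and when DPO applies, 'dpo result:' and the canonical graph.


dpo_applies: no
(the rule deletes node 10, which keeps host edge (10,3,e) outside the match image — the dangling condition fails, DPO blocks; SPO proceeds and side-deletes such edges)
deleted nodes (host ids): 10; images of deleted pattern edges: (9,10,e)
spo result:
nodes: 2:p, 3:p, 4:p, 6:p, 7:p, 8:p, 9:p
edges: (3,2,e); (4,3,e); (4,6,e); (4,8,e); (4,9,e); (6,8,e); (7,9,e)


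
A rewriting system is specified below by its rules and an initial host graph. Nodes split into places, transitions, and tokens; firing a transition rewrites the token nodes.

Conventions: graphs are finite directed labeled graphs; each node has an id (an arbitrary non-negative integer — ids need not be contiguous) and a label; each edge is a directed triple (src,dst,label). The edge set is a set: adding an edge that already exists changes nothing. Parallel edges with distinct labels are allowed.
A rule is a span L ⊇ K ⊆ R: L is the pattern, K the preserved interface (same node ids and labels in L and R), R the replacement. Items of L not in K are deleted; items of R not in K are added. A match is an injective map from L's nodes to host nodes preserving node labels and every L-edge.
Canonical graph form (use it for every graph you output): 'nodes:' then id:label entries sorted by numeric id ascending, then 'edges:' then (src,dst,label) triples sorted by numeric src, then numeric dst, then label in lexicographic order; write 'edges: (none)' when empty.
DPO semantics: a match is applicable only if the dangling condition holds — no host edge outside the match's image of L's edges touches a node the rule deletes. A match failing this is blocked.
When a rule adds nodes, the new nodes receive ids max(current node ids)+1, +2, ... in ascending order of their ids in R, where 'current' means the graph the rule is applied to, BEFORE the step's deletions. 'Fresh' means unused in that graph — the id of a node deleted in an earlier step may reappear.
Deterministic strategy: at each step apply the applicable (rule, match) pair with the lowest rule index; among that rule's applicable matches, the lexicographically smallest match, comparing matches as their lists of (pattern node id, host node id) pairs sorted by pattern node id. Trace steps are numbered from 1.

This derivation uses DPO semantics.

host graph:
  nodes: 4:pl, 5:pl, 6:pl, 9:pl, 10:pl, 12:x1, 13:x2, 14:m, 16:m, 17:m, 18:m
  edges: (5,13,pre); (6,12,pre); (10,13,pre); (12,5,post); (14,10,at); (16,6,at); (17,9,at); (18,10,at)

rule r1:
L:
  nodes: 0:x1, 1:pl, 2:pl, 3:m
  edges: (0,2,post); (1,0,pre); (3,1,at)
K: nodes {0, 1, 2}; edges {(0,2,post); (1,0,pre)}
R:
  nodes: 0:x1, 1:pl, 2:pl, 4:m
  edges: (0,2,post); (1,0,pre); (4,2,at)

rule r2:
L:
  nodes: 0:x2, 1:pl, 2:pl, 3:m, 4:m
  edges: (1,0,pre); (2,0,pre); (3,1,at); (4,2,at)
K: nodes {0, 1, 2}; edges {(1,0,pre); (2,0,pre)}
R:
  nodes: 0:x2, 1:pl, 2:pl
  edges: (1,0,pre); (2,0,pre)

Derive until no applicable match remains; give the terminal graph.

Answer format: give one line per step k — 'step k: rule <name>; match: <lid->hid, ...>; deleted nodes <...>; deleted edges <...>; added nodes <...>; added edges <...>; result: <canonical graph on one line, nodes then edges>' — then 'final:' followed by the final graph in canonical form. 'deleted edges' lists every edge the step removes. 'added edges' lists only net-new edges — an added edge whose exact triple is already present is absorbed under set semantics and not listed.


step 1: rule r1; match: 0->12, 1->6, 2->5, 3->16; deleted nodes 16; deleted edges (16,6,at); added nodes 19; added edges (19,5,at); result: nodes: 4:pl, 5:pl, 6:pl, 9:pl, 10:pl, 12:x1, 13:x2, 14:m, 17:m, 18:m, 19:m edges: (5,13,pre); (6,12,pre); (10,13,pre); (12,5,post); (14,10,at); (17,9,at); (18,10,at); (19,5,at)
step 2: rule r2; match: 0->13, 1->5, 2->10, 3->19, 4->14; deleted nodes 14, 19; deleted edges (14,10,at); (19,5,at); added nodes (none); added edges (none); result: nodes: 4:pl, 5:pl, 6:pl, 9:pl, 10:pl, 12:x1, 13:x2, 17:m, 18:m edges: (5,13,pre); (6,12,pre); (10,13,pre); (12,5,post); (17,9,at); (18,10,at)
final:
nodes: 4:pl, 5:pl, 6:pl, 9:pl, 10:pl, 12:x1, 13:x2, 17:m, 18:m
edges: (5,13,pre); (6,12,pre); (10,13,pre); (12,5,post); (17,9,at); (18,10,at)


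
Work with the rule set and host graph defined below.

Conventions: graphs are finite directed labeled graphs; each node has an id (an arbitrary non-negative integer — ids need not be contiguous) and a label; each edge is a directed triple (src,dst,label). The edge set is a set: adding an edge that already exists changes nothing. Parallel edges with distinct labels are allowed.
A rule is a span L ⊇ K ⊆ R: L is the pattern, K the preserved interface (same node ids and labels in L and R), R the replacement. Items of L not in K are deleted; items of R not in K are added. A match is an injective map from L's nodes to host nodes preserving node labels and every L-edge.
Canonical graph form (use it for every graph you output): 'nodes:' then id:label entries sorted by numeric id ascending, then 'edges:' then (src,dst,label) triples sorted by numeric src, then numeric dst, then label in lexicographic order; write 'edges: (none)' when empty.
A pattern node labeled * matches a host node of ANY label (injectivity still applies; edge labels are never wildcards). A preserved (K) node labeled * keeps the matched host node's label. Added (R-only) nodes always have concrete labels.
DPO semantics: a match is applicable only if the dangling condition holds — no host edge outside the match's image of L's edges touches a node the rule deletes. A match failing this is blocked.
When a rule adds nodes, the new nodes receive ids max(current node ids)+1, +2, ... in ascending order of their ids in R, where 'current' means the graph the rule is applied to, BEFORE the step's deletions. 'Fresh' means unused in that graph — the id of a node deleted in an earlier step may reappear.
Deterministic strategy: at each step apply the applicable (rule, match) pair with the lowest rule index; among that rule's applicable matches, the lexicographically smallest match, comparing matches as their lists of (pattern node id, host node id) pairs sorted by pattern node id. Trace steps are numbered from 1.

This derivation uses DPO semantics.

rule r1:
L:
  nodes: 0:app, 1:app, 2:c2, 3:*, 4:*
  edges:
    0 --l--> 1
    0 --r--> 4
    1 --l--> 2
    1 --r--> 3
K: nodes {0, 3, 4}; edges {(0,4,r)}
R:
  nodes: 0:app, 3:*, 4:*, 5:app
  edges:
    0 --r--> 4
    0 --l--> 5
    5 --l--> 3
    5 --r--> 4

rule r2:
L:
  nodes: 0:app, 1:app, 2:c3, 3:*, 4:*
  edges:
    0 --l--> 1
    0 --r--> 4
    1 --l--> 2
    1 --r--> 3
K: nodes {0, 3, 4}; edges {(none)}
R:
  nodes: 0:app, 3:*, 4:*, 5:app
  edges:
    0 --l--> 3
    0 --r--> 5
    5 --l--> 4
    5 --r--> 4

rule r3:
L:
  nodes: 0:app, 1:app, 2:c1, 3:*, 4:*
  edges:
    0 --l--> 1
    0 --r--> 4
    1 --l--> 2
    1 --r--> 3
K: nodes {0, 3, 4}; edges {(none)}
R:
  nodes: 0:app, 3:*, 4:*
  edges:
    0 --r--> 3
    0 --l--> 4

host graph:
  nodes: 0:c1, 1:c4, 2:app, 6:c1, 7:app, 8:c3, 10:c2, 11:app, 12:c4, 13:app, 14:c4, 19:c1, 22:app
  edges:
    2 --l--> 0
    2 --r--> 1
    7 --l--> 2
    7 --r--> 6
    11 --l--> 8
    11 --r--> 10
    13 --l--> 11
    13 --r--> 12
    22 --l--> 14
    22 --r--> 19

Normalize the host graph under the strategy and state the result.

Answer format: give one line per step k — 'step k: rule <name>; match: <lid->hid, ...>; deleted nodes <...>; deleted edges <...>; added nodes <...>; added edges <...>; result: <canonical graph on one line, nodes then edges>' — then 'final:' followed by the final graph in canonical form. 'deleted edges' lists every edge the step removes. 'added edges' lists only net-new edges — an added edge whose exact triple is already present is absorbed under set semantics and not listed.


step 1: rule r2; match: 0->13, 1->11, 2->8, 3->10, 4->12; deleted nodes 8, 11; deleted edges (11,8,l); (11,10,r); (13,11,l); (13,12,r); added nodes 23; added edges (13,10,l); (13,23,r); (23,12,l); (23,12,r); result: nodes: 0:c1, 1:c4, 2:app, 6:c1, 7:app, 10:c2, 12:c4, 13:app, 14:c4, 19:c1, 22:app, 23:app edges: (2,0,l); (2,1,r); (7,2,l); (7,6,r); (13,10,l); (13,23,r); (22,14,l); (22,19,r); (23,12,l); (23,12,r)
step 2: rule r3; match: 0->7, 1->2, 2->0, 3->1, 4->6; deleted nodes 0, 2; deleted edges (2,0,l); (2,1,r); (7,2,l); (7,6,r); added nodes (none); added edges (7,1,r); (7,6,l); result: nodes: 1:c4, 6:c1, 7:app, 10:c2, 12:c4, 13:app, 14:c4, 19:c1, 22:app, 23:app edges: (7,1,r); (7,6,l); (13,10,l); (13,23,r); (22,14,l); (22,19,r); (23,12,l); (23,12,r)
final:
nodes: 1:c4, 6:c1, 7:app, 10:c2, 12:c4, 13:app, 14:c4, 19:c1, 22:app, 23:app
edges: (7,1,r); (7,6,l); (13,10,l); (13,23,r); (22,14,l); (22,19,r); (23,12,l); (23,12,r)


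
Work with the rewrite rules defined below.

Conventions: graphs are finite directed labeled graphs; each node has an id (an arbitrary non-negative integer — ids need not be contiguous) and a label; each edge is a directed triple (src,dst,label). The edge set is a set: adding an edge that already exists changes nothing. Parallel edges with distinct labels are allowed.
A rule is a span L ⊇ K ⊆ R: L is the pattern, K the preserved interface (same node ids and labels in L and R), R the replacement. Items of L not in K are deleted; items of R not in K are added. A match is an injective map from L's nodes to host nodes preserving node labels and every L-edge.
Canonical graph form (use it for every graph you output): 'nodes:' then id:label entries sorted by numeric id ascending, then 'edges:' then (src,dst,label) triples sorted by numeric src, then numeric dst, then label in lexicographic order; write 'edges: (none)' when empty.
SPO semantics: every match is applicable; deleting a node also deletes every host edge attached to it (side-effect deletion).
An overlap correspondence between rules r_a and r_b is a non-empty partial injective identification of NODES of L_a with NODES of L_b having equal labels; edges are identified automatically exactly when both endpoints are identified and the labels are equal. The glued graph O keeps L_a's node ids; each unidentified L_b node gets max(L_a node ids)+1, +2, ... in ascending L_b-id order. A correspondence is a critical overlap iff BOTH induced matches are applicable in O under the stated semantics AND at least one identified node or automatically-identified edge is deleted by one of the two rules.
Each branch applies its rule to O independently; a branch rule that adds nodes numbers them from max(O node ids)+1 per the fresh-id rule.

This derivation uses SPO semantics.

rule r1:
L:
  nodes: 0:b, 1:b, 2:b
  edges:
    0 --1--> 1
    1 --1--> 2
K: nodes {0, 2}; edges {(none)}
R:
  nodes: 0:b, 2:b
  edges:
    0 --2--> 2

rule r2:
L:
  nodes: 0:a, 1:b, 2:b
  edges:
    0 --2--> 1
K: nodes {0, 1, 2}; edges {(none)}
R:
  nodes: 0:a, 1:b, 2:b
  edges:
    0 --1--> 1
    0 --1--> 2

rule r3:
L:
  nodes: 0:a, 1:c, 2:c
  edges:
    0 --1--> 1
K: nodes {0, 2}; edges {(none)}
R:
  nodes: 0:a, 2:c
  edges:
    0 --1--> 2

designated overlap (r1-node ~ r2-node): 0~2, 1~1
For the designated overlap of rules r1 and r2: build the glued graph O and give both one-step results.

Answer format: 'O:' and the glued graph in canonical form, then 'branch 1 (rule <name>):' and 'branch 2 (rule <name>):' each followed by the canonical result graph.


O:
nodes: 0:b, 1:b, 2:b, 3:a
edges: (0,1,1); (1,2,1); (3,1,2)
branch 1 (rule r1):
nodes: 0:b, 2:b, 3:a
edges: (0,2,2)
branch 2 (rule r2):
nodes: 0:b, 1:b, 2:b, 3:a
edges: (0,1,1); (1,2,1); (3,0,1); (3,1,1)


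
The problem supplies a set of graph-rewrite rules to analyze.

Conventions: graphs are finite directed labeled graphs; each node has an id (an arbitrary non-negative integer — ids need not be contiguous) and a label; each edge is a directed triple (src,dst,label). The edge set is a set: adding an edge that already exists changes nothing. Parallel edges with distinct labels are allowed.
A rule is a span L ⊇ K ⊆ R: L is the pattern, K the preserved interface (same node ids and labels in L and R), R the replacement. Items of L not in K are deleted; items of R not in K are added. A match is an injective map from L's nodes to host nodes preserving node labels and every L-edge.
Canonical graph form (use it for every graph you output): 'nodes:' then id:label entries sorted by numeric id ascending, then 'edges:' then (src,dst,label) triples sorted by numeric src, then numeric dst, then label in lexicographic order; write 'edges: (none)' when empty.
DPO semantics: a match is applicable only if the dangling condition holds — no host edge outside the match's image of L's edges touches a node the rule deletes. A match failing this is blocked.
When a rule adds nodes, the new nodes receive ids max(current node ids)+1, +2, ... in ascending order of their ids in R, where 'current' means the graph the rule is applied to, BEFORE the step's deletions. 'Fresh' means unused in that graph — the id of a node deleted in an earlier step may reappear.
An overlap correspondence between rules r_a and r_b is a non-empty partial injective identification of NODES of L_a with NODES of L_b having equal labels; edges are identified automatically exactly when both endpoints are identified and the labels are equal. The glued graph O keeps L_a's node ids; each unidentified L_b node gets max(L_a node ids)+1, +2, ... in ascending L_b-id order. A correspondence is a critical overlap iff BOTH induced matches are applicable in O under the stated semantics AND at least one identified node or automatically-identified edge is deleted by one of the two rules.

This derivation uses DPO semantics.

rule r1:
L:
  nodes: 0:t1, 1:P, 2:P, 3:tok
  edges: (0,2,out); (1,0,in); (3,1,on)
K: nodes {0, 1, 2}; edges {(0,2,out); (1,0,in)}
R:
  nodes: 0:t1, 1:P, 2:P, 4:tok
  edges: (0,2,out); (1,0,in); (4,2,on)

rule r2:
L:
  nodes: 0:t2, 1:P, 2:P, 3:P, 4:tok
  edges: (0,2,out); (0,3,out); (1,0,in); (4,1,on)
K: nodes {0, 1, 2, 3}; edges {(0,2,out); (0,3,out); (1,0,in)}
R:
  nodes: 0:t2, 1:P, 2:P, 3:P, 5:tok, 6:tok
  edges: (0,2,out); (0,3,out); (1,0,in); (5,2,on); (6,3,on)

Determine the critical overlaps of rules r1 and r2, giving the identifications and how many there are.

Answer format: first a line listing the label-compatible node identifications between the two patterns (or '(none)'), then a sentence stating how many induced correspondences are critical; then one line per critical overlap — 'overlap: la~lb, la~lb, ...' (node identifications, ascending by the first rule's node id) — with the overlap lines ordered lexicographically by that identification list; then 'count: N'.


label-compatible node identifications between L(r1) and L(r2): 1~1, 1~2, 1~3, 2~1, 2~2, 2~3, 3~4
3 of the induced correspondences are critical overlaps of r1 and r2.
overlap: 1~1, 2~2, 3~4
overlap: 1~1, 2~3, 3~4
overlap: 1~1, 3~4
count: 3


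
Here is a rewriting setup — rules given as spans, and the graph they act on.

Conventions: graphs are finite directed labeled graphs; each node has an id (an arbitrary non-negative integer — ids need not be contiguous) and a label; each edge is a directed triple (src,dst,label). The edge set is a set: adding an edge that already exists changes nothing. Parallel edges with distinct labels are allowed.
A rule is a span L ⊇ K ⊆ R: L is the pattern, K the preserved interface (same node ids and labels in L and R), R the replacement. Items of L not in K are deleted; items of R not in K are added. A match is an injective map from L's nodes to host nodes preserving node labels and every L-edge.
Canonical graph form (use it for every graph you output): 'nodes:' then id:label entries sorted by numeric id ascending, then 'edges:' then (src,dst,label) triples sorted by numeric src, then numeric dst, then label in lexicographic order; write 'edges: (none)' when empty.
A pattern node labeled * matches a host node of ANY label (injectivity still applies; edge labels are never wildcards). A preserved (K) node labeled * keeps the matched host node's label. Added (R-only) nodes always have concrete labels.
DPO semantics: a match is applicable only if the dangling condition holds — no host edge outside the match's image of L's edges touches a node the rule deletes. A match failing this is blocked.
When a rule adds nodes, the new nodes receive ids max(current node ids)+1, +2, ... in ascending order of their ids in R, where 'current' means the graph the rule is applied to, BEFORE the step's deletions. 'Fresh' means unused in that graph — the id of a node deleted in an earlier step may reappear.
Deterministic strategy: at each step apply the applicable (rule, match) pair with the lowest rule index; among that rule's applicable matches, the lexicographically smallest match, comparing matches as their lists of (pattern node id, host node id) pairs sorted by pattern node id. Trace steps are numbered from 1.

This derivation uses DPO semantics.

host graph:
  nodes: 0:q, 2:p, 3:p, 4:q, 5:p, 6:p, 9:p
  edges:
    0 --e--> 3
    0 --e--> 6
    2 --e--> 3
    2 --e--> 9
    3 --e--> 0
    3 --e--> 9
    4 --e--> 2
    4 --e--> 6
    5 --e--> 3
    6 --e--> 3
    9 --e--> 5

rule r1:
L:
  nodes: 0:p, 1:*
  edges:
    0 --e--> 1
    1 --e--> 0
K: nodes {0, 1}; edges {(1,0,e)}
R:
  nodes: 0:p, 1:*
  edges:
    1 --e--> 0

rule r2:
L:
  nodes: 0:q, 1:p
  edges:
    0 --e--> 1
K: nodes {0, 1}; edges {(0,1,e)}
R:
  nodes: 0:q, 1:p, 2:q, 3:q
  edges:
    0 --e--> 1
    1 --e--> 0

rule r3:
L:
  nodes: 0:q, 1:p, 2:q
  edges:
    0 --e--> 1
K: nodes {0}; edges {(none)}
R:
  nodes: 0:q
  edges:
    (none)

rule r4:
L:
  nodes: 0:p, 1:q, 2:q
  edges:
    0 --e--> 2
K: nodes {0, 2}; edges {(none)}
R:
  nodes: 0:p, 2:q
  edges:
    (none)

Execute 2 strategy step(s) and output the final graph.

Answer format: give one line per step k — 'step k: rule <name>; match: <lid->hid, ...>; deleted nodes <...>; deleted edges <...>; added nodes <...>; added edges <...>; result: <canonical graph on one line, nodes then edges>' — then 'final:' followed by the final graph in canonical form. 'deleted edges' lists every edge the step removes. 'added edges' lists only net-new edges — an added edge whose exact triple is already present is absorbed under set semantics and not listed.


step 1: rule r1; match: 0->3, 1->0; deleted nodes (none); deleted edges (3,0,e); added nodes (none); added edges (none); result: nodes: 0:q, 2:p, 3:p, 4:q, 5:p, 6:p, 9:p edges: (0,3,e); (0,6,e); (2,3,e); (2,9,e); (3,9,e); (4,2,e); (4,6,e); (5,3,e); (6,3,e); (9,5,e)
step 2: rule r2; match: 0->0, 1->3; deleted nodes (none); deleted edges (none); added nodes 10, 11; added edges (3,0,e); result: nodes: 0:q, 2:p, 3:p, 4:q, 5:p, 6:p, 9:p, 10:q, 11:q edges: (0,3,e); (0,6,e); (2,3,e); (2,9,e); (3,0,e); (3,9,e); (4,2,e); (4,6,e); (5,3,e); (6,3,e); (9,5,e)
final:
nodes: 0:q, 2:p, 3:p, 4:q, 5:p, 6:p, 9:p, 10:q, 11:q
edges: (0,3,e); (0,6,e); (2,3,e); (2,9,e); (3,0,e); (3,9,e); (4,2,e); (4,6,e); (5,3,e); (6,3,e); (9,5,e)


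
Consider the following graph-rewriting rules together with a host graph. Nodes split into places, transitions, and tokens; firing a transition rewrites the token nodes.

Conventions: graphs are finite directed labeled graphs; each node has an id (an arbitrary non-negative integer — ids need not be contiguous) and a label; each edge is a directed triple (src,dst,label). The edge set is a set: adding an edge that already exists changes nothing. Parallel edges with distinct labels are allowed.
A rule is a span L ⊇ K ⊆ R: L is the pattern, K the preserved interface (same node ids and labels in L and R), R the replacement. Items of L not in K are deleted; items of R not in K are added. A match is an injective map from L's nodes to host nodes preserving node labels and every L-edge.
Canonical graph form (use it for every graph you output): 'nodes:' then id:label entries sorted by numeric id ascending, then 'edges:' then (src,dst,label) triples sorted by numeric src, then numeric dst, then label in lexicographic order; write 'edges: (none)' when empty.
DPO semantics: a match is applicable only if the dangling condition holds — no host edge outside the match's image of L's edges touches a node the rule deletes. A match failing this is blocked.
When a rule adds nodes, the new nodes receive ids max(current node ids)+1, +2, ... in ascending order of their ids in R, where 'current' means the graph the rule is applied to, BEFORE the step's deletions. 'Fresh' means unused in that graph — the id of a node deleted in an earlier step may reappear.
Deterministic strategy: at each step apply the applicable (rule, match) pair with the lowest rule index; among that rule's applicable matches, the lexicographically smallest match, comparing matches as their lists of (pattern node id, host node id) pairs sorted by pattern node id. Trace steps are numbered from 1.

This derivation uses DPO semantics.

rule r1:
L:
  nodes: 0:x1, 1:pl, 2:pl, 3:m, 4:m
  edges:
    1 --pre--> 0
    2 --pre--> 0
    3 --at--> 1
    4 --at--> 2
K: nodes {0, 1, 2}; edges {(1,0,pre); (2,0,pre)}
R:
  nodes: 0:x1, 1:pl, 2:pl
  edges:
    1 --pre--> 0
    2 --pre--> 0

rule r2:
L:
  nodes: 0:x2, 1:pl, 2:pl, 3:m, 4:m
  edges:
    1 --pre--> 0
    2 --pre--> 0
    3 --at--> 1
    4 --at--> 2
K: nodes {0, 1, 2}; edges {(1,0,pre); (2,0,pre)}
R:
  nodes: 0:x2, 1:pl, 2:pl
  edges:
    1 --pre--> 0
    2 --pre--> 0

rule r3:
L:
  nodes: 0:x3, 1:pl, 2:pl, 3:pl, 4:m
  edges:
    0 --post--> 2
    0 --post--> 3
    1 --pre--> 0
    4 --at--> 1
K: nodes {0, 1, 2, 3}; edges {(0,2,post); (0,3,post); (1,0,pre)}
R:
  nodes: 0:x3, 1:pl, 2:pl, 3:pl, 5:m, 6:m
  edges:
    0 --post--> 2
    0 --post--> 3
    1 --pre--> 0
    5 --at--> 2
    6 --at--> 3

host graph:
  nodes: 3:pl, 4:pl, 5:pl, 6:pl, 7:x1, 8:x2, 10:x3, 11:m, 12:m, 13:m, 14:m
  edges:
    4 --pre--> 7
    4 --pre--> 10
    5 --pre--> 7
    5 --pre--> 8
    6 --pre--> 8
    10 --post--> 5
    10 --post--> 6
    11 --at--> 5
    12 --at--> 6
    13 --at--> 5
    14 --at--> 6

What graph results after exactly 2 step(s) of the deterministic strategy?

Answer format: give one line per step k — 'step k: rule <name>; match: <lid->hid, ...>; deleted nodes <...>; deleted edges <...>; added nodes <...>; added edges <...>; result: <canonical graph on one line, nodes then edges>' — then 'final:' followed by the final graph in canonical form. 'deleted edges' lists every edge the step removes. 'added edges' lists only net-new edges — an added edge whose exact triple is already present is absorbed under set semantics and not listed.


step 1: rule r2; match: 0->8, 1->5, 2->6, 3->11, 4->12; deleted nodes 11, 12; deleted edges (11,5,at); (12,6,at); added nodes (none); added edges (none); result: nodes: 3:pl, 4:pl, 5:pl, 6:pl, 7:x1, 8:x2, 10:x3, 13:m, 14:m edges: (4,7,pre); (4,10,pre); (5,7,pre); (5,8,pre); (6,8,pre); (10,5,post); (10,6,post); (13,5,at); (14,6,at)
step 2: rule r2; match: 0->8, 1->5, 2->6, 3->13, 4->14; deleted nodes 13, 14; deleted edges (13,5,at); (14,6,at); added nodes (none); added edges (none); result: nodes: 3:pl, 4:pl, 5:pl, 6:pl, 7:x1, 8:x2, 10:x3 edges: (4,7,pre); (4,10,pre); (5,7,pre); (5,8,pre); (6,8,pre); (10,5,post); (10,6,post)
final:
nodes: 3:pl, 4:pl, 5:pl, 6:pl, 7:x1, 8:x2, 10:x3
edges: (4,7,pre); (4,10,pre); (5,7,pre); (5,8,pre); (6,8,pre); (10,5,post); (10,6,post)


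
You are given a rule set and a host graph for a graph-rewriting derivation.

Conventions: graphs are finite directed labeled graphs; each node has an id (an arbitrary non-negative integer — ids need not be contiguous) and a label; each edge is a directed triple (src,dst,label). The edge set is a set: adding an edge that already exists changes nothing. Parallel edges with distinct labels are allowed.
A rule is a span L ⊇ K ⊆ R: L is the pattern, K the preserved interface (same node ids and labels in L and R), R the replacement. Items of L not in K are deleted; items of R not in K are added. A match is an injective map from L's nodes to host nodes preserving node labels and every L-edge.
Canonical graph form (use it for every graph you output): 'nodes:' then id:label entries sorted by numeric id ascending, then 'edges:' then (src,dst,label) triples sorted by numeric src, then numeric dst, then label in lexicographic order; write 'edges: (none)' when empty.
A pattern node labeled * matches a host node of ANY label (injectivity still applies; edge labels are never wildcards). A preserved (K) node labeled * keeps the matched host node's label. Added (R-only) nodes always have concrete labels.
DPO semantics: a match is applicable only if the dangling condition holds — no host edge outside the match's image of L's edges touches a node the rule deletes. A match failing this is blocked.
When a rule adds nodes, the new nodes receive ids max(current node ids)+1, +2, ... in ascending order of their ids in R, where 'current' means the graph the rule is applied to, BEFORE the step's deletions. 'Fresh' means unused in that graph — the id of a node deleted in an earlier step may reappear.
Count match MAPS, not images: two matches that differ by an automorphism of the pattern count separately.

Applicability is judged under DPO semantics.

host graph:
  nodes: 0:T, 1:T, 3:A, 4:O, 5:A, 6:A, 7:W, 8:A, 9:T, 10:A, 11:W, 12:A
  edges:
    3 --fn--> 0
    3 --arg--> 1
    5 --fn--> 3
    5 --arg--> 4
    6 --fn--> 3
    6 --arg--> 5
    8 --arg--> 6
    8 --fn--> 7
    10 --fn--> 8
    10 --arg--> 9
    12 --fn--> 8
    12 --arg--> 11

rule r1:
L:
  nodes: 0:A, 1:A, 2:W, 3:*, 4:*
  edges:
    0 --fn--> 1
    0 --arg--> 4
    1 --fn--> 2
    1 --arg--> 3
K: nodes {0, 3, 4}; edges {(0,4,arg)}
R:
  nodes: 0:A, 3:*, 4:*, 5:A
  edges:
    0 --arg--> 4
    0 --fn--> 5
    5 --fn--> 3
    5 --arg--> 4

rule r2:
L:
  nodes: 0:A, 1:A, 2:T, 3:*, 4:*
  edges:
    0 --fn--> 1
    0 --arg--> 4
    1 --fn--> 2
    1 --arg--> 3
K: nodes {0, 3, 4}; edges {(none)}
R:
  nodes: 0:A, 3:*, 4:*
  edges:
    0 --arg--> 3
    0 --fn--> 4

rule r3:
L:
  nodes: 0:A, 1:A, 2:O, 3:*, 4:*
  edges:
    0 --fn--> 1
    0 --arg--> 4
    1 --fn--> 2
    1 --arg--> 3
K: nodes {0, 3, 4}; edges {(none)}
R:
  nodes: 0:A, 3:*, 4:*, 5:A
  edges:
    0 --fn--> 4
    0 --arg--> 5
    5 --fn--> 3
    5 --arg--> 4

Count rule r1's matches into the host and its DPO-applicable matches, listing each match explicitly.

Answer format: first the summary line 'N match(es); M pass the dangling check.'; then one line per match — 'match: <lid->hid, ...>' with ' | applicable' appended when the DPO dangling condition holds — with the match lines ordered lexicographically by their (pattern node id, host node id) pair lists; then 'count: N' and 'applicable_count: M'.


2 match(es); 0 pass the dangling check.
match: 0->10, 1->8, 2->7, 3->6, 4->9
match: 0->12, 1->8, 2->7, 3->6, 4->11
count: 2
applicable_count: 0


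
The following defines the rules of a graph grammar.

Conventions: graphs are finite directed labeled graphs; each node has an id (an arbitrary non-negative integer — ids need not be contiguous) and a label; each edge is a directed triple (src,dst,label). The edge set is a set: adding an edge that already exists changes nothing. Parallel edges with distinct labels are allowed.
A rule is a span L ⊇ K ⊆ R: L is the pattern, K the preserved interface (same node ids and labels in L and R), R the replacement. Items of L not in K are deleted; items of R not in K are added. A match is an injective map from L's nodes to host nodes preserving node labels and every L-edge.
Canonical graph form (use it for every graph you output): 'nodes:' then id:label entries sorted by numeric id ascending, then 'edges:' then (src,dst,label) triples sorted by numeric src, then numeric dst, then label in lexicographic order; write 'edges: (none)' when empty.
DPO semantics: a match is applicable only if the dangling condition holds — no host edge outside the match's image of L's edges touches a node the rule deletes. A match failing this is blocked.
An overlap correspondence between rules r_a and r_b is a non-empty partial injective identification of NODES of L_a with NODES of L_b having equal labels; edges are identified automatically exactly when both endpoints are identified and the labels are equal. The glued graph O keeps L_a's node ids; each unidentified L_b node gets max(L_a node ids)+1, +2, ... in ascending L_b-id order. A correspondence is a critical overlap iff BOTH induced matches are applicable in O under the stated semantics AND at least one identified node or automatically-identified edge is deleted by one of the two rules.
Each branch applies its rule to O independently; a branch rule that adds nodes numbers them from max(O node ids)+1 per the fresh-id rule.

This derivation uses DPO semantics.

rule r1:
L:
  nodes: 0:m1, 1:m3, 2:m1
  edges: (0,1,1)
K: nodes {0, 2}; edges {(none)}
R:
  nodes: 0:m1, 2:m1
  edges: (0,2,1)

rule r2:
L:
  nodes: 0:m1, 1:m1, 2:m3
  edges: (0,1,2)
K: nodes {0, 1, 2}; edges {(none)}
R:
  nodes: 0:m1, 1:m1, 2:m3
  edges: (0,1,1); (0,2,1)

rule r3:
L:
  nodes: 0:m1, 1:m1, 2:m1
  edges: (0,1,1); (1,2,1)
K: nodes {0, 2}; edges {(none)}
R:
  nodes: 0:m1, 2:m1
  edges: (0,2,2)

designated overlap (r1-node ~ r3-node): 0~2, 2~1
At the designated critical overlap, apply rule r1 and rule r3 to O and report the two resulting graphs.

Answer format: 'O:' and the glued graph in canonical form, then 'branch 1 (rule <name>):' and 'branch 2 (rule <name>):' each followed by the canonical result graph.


O:
nodes: 0:m1, 1:m3, 2:m1, 3:m1
edges: (0,1,1); (2,0,1); (3,2,1)
branch 1 (rule r1):
nodes: 0:m1, 2:m1, 3:m1
edges: (0,2,1); (2,0,1); (3,2,1)
branch 2 (rule r3):
nodes: 0:m1, 1:m3, 3:m1
edges: (0,1,1); (3,0,2)


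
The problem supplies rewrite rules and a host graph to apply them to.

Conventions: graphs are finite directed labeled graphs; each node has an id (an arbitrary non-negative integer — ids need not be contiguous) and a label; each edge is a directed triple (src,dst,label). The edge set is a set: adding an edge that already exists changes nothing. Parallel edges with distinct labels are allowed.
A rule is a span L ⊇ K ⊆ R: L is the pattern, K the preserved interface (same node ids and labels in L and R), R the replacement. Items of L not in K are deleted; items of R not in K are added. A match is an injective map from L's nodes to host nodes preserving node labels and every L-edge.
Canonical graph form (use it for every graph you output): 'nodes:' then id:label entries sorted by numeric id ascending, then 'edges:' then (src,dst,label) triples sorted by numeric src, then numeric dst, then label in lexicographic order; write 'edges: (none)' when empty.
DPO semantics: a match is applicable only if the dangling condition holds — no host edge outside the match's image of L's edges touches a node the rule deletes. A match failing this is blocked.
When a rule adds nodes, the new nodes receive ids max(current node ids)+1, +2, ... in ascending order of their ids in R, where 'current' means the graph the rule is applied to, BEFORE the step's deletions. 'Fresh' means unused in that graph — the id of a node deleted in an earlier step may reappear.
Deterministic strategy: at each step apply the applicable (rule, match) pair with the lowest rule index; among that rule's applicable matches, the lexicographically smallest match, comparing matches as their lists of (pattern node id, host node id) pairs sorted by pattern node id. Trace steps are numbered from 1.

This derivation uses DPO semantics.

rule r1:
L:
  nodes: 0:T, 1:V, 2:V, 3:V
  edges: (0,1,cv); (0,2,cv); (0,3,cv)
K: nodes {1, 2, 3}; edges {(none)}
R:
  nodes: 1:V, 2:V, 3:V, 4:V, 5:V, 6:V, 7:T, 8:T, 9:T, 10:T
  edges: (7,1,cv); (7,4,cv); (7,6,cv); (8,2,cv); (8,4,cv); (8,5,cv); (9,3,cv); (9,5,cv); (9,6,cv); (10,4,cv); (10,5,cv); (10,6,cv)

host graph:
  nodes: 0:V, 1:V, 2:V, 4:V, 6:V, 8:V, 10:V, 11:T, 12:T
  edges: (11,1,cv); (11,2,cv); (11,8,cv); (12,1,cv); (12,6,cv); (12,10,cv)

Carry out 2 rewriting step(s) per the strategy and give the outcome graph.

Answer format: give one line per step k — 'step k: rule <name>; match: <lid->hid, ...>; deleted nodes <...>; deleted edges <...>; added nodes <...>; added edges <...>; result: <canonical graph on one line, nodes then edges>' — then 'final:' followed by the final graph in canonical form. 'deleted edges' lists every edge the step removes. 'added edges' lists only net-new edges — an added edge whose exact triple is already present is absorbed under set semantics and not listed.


step 1: rule r1; match: 0->11, 1->1, 2->2, 3->8; deleted nodes 11; deleted edges (11,1,cv); (11,2,cv); (11,8,cv); added nodes 13, 14, 15, 16, 17, 18, 19; added edges (16,1,cv); (16,13,cv); (16,15,cv); (17,2,cv); (17,13,cv); (17,14,cv); (18,8,cv); (18,14,cv); (18,15,cv); (19,13,cv); (19,14,cv); (19,15,cv); result: nodes: 0:V, 1:V, 2:V, 4:V, 6:V, 8:V, 10:V, 12:T, 13:V, 14:V, 15:V, 16:T, 17:T, 18:T, 19:T edges: (12,1,cv); (12,6,cv); (12,10,cv); (16,1,cv); (16,13,cv); (16,15,cv); (17,2,cv); (17,13,cv); (17,14,cv); (18,8,cv); (18,14,cv); (18,15,cv); (19,13,cv); (19,14,cv); (19,15,cv)
step 2: rule r1; match: 0->12, 1->1, 2->6, 3->10; deleted nodes 12; deleted edges (12,1,cv); (12,6,cv); (12,10,cv); added nodes 20, 21, 22, 23, 24, 25, 26; added edges (23,1,cv); (23,20,cv); (23,22,cv); (24,6,cv); (24,20,cv); (24,21,cv); (25,10,cv); (25,21,cv); (25,22,cv); (26,20,cv); (26,21,cv); (26,22,cv); result: nodes: 0:V, 1:V, 2:V, 4:V, 6:V, 8:V, 10:V, 13:V, 14:V, 15:V, 16:T, 17:T, 18:T, 19:T, 20:V, 21:V, 22:V, 23:T, 24:T, 25:T, 26:T edges: (16,1,cv); (16,13,cv); (16,15,cv); (17,2,cv); (17,13,cv); (17,14,cv); (18,8,cv); (18,14,cv); (18,15,cv); (19,13,cv); (19,14,cv); (19,15,cv); (23,1,cv); (23,20,cv); (23,22,cv); (24,6,cv); (24,20,cv); (24,21,cv); (25,10,cv); (25,21,cv); (25,22,cv); (26,20,cv); (26,21,cv); (26,22,cv)
final:
nodes: 0:V, 1:V, 2:V, 4:V, 6:V, 8:V, 10:V, 13:V, 14:V, 15:V, 16:T, 17:T, 18:T, 19:T, 20:V, 21:V, 22:V, 23:T, 24:T, 25:T, 26:T
edges: (16,1,cv); (16,13,cv); (16,15,cv); (17,2,cv); (17,13,cv); (17,14,cv); (18,8,cv); (18,14,cv); (18,15,cv); (19,13,cv); (19,14,cv); (19,15,cv); (23,1,cv); (23,20,cv); (23,22,cv); (24,6,cv); (24,20,cv); (24,21,cv); (25,10,cv); (25,21,cv); (25,22,cv); (26,20,cv); (26,21,cv); (26,22,cv)
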